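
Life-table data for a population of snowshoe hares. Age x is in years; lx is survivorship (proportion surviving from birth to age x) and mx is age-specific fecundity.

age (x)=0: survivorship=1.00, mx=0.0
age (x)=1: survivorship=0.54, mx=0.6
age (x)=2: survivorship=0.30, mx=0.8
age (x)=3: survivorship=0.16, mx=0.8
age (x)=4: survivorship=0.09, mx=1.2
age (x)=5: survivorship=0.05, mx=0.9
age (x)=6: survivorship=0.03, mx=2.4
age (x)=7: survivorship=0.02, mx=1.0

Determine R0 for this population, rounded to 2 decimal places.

lx·mx by age: 0, 0.324, 0.24, 0.128, 0.108, 0.045, 0.072, 0.02
R0 = Σ lx·mx = 0.937 → 0.94

0.94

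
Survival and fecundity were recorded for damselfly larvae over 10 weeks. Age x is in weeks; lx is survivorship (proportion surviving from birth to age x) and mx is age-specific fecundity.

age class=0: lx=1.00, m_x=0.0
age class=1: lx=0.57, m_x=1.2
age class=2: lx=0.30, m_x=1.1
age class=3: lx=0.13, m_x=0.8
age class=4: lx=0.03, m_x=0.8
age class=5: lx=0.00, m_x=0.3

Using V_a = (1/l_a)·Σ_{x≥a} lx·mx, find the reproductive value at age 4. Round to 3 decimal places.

lx·mx for x ≥ 4: 0.024, 0 → sum = 0.024
V_4 = 0.024 / l_4 = 0.024 / 0.03 = 0.8 → 0.800

0.800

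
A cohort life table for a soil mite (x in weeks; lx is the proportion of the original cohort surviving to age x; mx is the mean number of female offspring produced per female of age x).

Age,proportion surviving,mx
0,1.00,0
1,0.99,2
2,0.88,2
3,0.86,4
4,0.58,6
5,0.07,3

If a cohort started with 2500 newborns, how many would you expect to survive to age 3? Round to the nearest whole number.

2150

Expected survivors = N0 · l_3 = 2500 × 0.86 = 2150 → 2150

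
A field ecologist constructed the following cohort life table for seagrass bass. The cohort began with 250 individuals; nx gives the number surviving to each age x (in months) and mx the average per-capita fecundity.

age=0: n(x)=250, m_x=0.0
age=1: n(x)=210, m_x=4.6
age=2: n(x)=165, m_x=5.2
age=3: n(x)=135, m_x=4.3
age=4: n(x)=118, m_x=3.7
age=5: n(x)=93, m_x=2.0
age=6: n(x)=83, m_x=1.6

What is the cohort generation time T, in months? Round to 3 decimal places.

2.499

lx = nx/n0 = nx/250: 1, 0.84, 0.66, 0.54, 0.472, 0.372, 0.332
lx·mx: 0, 3.864, 3.432, 2.322, 1.7464, 0.744, 0.5312 → R0 = 12.6396
x·lx·mx: 0, 3.864, 6.864, 6.966, 6.9856, 3.72, 3.1872 → Σ = 31.5868
T = 31.5868 / 12.6396 = 2.499035… → 2.499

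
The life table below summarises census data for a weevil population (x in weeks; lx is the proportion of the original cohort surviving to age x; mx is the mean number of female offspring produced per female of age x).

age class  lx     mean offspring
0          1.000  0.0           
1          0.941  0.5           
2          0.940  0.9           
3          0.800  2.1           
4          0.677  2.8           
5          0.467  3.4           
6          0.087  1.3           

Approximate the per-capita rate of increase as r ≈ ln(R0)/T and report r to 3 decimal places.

0.531

R0 = Σ lx·mx = 0 + 0.4705 + 0.846 + 1.68 + 1.8956 + 1.5878 + 0.1131 = 6.593
Σ x·lx·mx = 23.4025; T = 23.4025/6.593 = 3.5496…
r ≈ ln(R0)/T = ln(6.593)/3.5496… = 0.53133… → 0.531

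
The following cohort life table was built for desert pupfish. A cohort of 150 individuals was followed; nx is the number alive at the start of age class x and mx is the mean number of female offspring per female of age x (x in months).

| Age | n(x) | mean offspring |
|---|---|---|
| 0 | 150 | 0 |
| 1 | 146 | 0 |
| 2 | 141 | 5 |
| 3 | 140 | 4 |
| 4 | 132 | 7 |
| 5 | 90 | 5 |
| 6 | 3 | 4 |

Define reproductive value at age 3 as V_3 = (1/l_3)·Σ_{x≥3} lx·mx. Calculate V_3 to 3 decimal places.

13.900

lx = nx/n0 = nx/150: 1, 0.97333…, 0.94, 0.93333…, 0.88, 0.6, 0.02
lx·mx for x ≥ 3: 3.733333…, 6.16, 3, 0.08 → sum = 12.973333…
V_3 = 12.973333… / l_3 = 12.973333… / 0.933333… = 13.9… → 13.900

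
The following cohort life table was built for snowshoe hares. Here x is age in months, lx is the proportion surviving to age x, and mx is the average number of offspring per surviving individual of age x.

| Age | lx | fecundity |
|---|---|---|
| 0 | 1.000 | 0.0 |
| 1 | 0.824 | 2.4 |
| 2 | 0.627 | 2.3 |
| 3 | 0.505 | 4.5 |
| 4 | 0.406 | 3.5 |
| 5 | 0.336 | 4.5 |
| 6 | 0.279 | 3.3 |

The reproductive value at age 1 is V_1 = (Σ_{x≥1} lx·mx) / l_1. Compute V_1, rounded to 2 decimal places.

11.58

lx·mx for x ≥ 1: 1.9776, 1.4421, 2.2725, 1.421, 1.512, 0.9207 → sum = 9.5459
V_1 = 9.5459 / l_1 = 9.5459 / 0.824 = 11.58483… → 11.58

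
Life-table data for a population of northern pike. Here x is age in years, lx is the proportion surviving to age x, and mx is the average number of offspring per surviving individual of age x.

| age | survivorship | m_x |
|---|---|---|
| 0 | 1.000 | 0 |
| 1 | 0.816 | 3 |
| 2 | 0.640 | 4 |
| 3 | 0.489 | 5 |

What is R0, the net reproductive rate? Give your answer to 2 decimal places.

lx·mx by age: 0, 2.448, 2.56, 2.445
R0 = Σ lx·mx = 7.453 → 7.45

7.45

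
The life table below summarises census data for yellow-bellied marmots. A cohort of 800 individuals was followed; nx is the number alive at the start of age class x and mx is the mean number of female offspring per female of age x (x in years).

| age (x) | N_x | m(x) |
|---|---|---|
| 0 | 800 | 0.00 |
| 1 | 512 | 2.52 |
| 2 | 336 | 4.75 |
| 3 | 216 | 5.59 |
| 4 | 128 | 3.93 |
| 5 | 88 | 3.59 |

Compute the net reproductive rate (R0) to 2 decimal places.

6.14

lx = nx/n0 = nx/800: 1, 0.64, 0.42, 0.27, 0.16, 0.11
lx·mx by age: 0, 1.6128, 1.995, 1.5093, 0.6288, 0.3949
R0 = Σ lx·mx = 6.1408 → 6.14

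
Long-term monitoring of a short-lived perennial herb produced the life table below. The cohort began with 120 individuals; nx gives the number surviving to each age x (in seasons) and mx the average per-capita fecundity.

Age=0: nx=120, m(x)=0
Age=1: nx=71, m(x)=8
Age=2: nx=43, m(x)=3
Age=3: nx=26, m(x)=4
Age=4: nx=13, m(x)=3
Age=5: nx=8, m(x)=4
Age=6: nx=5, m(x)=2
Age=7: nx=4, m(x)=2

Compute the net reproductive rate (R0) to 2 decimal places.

lx = nx/n0 = nx/120: 1, 0.59167…, 0.35833…, 0.21667…, 0.10833…, 0.06667…, 0.04167…, 0.03333…
lx·mx by age: 0, 4.733333…, 1.075…, 0.866667…, 0.325…, 0.266667…, 0.083333…, 0.066667…
R0 = Σ lx·mx = 7.416667… → 7.42

7.42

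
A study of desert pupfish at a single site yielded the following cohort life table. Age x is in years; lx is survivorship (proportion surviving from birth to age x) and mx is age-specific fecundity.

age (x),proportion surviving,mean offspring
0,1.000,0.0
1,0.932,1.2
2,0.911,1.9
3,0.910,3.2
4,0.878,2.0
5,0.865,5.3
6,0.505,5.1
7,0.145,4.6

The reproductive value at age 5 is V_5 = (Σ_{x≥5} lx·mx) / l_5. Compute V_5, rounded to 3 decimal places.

lx·mx for x ≥ 5: 4.5845, 2.5755, 0.667 → sum = 7.827
V_5 = 7.827 / l_5 = 7.827 / 0.865 = 9.048555… → 9.049

9.049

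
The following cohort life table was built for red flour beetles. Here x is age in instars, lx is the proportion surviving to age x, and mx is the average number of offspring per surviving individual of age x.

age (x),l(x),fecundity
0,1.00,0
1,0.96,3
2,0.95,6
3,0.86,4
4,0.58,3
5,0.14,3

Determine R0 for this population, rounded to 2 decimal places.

14.18

lx·mx by age: 0, 2.88, 5.7, 3.44, 1.74, 0.42
R0 = Σ lx·mx = 14.18 → 14.18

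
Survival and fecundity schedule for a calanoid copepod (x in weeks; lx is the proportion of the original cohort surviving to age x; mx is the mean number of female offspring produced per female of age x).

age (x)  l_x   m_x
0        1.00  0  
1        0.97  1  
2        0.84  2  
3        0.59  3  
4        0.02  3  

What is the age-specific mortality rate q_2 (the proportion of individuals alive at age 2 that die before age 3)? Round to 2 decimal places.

q_2 = (l_2 − l_3) / l_2 = (0.84 − 0.59) / 0.84
     = 0.25 / 0.84 = 0.297619… → 0.30

0.30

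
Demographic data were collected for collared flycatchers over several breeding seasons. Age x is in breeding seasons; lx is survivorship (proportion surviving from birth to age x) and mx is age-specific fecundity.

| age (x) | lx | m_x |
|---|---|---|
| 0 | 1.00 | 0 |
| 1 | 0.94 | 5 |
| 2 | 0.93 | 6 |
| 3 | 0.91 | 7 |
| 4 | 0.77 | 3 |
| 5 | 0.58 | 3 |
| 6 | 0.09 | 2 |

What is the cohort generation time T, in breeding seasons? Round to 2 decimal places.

2.59

lx·mx: 0, 4.7, 5.58, 6.37, 2.31, 1.74, 0.18 → R0 = 20.88
x·lx·mx: 0, 4.7, 11.16, 19.11, 9.24, 8.7, 1.08 → Σ = 53.99
T = 53.99 / 20.88 = 2.585728… → 2.59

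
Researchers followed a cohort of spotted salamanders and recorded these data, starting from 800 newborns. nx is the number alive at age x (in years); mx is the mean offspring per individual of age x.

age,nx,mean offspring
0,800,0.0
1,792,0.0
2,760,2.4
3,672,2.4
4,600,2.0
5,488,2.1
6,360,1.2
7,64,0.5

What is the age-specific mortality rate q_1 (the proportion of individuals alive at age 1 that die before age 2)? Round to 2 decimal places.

lx = nx/n0 = nx/800: 1, 0.99, 0.95, 0.84, 0.75, 0.61, 0.45, 0.08
q_1 = (l_1 − l_2) / l_1 = (0.99 − 0.95) / 0.99
     = 0.04 / 0.99 = 0.040404… → 0.04

0.04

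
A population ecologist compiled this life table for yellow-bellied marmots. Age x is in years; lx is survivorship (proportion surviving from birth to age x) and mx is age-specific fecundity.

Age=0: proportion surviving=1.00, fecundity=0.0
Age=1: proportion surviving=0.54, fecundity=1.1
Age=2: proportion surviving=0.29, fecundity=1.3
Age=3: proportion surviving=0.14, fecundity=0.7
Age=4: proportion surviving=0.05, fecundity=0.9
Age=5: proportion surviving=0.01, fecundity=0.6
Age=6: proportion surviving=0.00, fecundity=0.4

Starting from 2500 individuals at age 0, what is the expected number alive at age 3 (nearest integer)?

Expected survivors = N0 · l_3 = 2500 × 0.14 = 350 → 350

350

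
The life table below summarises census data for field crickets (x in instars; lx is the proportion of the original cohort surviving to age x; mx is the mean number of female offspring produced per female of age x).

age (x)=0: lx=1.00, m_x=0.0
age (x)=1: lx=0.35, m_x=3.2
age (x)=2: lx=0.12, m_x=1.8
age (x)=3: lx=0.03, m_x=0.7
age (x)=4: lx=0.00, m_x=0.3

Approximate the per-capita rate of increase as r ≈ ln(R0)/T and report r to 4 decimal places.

0.2565

R0 = Σ lx·mx = 0 + 1.12 + 0.216 + 0.021 + 0 = 1.357
Σ x·lx·mx = 1.615; T = 1.615/1.357 = 1.19013…
r ≈ ln(R0)/T = ln(1.357)/1.19013… = 0.256508… → 0.2565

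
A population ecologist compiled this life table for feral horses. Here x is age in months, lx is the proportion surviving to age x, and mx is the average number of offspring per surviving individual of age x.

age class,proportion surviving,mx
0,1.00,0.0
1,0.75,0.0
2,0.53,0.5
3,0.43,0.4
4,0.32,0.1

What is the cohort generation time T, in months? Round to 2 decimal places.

lx·mx: 0, 0, 0.265, 0.172, 0.032 → R0 = 0.469
x·lx·mx: 0, 0, 0.53, 0.516, 0.128 → Σ = 1.174
T = 1.174 / 0.469 = 2.503198… → 2.50

2.50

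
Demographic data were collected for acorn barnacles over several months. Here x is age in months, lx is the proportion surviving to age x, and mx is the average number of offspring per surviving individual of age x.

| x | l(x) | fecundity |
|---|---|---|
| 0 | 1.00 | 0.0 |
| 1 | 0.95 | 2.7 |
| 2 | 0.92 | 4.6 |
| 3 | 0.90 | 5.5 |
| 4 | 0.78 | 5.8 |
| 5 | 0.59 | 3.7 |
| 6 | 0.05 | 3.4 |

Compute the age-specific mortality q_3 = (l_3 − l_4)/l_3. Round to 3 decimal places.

0.133

q_3 = (l_3 − l_4) / l_3 = (0.9 − 0.78) / 0.9
     = 0.12 / 0.9 = 0.133333… → 0.133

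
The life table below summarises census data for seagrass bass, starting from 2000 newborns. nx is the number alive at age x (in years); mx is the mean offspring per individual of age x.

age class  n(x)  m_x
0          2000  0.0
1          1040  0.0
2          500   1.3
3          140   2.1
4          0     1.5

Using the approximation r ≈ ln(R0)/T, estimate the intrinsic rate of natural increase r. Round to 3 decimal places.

-0.325

lx = nx/n0 = nx/2000: 1, 0.52, 0.25, 0.07, 0
R0 = Σ lx·mx = 0 + 0 + 0.325 + 0.147 + 0 = 0.472
Σ x·lx·mx = 1.091; T = 1.091/0.472 = 2.31144…
r ≈ ln(R0)/T = ln(0.472)/2.31144… = -0.32481… → -0.325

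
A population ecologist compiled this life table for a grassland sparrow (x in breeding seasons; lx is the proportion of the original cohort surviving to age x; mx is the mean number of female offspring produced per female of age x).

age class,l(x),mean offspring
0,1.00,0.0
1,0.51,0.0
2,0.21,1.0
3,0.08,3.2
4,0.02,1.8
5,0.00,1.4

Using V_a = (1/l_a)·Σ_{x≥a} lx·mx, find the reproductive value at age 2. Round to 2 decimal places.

2.39

lx·mx for x ≥ 2: 0.21, 0.256, 0.036, 0 → sum = 0.502
V_2 = 0.502 / l_2 = 0.502 / 0.21 = 2.390476… → 2.39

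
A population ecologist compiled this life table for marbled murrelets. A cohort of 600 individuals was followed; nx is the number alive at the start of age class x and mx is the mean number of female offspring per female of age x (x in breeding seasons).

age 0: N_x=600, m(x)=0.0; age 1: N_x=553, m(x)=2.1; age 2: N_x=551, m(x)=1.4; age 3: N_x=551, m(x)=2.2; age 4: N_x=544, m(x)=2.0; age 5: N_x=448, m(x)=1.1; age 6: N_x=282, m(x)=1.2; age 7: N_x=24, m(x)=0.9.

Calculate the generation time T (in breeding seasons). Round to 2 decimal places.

lx = nx/n0 = nx/600: 1, 0.92167…, 0.91833…, 0.91833…, 0.90667…, 0.74667…, 0.47, 0.04
lx·mx: 0, 1.9355…, 1.285667…, 2.020333…, 1.813333…, 0.821333…, 0.564, 0.036 → R0 = 8.476167…
x·lx·mx: 0, 1.9355…, 2.571333…, 6.061…, 7.253333…, 4.106667…, 3.384, 0.252 → Σ = 25.563833…
T = 25.563833… / 8.476167… = 3.015966… → 3.02

3.02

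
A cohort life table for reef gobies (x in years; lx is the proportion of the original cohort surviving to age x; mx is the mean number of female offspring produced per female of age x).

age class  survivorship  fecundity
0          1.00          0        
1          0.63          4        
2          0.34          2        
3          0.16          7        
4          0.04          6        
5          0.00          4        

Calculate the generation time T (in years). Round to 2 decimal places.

lx·mx: 0, 2.52, 0.68, 1.12, 0.24, 0 → R0 = 4.56
x·lx·mx: 0, 2.52, 1.36, 3.36, 0.96, 0 → Σ = 8.2
T = 8.2 / 4.56 = 1.798246… → 1.80

1.80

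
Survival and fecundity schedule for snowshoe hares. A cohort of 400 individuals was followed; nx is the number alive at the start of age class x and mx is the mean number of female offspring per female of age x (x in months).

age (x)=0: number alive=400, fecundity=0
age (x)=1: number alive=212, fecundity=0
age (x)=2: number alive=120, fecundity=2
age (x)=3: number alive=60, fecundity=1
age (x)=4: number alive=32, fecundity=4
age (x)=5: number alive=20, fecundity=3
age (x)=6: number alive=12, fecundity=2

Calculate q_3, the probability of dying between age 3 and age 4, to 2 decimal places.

0.47

lx = nx/n0 = nx/400: 1, 0.53, 0.3, 0.15, 0.08, 0.05, 0.03
q_3 = (l_3 − l_4) / l_3 = (0.15 − 0.08) / 0.15
     = 0.07 / 0.15 = 0.466667… → 0.47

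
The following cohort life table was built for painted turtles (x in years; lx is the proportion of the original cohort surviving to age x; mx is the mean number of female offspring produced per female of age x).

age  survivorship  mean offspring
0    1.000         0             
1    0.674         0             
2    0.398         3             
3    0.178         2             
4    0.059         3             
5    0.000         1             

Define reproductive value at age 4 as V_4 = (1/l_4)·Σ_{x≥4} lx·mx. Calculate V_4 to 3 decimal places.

lx·mx for x ≥ 4: 0.177, 0 → sum = 0.177
V_4 = 0.177 / l_4 = 0.177 / 0.059 = 3 → 3.000

3.000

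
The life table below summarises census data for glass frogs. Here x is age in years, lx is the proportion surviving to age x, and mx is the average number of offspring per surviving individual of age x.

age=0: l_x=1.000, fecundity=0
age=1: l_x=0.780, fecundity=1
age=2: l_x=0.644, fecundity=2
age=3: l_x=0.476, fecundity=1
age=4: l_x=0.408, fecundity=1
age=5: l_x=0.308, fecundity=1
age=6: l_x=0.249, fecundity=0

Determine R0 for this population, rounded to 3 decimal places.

3.260

lx·mx by age: 0, 0.78, 1.288, 0.476, 0.408, 0.308, 0
R0 = Σ lx·mx = 3.26 → 3.260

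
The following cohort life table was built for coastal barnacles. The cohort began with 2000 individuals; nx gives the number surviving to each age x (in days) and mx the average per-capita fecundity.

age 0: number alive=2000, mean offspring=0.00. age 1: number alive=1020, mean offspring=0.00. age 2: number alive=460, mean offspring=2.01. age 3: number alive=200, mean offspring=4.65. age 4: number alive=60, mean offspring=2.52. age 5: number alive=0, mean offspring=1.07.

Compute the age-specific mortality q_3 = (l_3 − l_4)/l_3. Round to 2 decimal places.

0.70

lx = nx/n0 = nx/2000: 1, 0.51, 0.23, 0.1, 0.03, 0
q_3 = (l_3 − l_4) / l_3 = (0.1 − 0.03) / 0.1
     = 0.07 / 0.1 = 0.7 → 0.70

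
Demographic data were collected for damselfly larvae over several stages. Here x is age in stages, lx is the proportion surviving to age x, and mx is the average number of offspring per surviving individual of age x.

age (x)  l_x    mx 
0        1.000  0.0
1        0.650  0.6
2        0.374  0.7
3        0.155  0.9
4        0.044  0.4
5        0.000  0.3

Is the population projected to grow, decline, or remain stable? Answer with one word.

declining

R0 = Σ lx·mx = 0 + 0.39 + 0.2618 + 0.1395 + 0.0176 + 0 = 0.8089
R0 < 1, so the population is declining.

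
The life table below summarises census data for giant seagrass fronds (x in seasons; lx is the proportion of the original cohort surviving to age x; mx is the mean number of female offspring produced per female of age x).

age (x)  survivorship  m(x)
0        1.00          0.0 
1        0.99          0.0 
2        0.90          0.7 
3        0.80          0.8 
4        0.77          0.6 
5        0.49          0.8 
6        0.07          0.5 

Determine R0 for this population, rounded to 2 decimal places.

lx·mx by age: 0, 0, 0.63, 0.64, 0.462, 0.392, 0.035
R0 = Σ lx·mx = 2.159 → 2.16

2.16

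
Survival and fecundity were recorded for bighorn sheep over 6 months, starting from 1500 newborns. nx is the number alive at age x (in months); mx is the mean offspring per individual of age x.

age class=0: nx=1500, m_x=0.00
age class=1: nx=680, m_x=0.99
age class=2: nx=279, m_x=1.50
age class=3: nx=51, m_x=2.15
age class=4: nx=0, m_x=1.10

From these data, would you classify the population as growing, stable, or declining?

declining

lx = nx/n0 = nx/1500: 1, 0.45333…, 0.186, 0.034, 0
R0 = Σ lx·mx = 0 + 0.4488… + 0.279 + 0.0731 + 0 = 0.8009…
R0 < 1, so the population is declining.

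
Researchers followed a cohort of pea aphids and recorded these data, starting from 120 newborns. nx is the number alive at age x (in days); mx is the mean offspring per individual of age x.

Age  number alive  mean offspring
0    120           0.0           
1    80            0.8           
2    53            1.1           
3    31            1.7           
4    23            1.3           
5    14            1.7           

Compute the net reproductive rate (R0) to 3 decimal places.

1.906

lx = nx/n0 = nx/120: 1, 0.66667…, 0.44167…, 0.25833…, 0.19167…, 0.11667…
lx·mx by age: 0, 0.533333…, 0.485833…, 0.439167…, 0.249167…, 0.198333…
R0 = Σ lx·mx = 1.905833… → 1.906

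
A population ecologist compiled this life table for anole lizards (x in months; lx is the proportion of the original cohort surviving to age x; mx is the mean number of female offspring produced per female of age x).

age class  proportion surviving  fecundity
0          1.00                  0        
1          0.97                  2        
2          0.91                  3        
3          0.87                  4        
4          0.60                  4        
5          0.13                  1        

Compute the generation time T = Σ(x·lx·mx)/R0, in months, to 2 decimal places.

lx·mx: 0, 1.94, 2.73, 3.48, 2.4, 0.13 → R0 = 10.68
x·lx·mx: 0, 1.94, 5.46, 10.44, 9.6, 0.65 → Σ = 28.09
T = 28.09 / 10.68 = 2.63015… → 2.63

2.63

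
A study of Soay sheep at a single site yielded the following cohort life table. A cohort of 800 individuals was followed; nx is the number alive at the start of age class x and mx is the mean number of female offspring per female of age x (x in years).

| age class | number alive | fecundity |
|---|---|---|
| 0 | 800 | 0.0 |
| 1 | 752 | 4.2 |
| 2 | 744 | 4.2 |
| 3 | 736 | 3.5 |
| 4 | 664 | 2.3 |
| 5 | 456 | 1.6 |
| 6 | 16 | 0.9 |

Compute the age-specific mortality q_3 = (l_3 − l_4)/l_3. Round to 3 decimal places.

lx = nx/n0 = nx/800: 1, 0.94, 0.93, 0.92, 0.83, 0.57, 0.02
q_3 = (l_3 − l_4) / l_3 = (0.92 − 0.83) / 0.92
     = 0.09 / 0.92 = 0.097826… → 0.098

0.098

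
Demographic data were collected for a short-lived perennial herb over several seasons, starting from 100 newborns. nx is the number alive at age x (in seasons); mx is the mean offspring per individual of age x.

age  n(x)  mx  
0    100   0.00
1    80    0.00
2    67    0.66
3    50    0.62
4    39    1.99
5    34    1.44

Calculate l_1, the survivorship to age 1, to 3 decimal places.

0.800

l_1 = n_1/n_0 = 80/100 = 0.8 → 0.800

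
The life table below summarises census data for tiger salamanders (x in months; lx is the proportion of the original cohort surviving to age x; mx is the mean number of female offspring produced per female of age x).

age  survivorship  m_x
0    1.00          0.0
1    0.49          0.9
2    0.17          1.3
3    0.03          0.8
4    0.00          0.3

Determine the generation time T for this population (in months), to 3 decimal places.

1.392

lx·mx: 0, 0.441, 0.221, 0.024, 0 → R0 = 0.686
x·lx·mx: 0, 0.441, 0.442, 0.072, 0 → Σ = 0.955
T = 0.955 / 0.686 = 1.392128… → 1.392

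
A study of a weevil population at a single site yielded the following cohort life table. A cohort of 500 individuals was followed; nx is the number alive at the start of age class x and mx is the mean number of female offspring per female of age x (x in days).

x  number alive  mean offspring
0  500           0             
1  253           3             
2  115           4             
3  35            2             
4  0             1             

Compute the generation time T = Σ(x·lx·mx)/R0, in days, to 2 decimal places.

1.47

lx = nx/n0 = nx/500: 1, 0.506, 0.23, 0.07, 0
lx·mx: 0, 1.518, 0.92, 0.14, 0 → R0 = 2.578
x·lx·mx: 0, 1.518, 1.84, 0.42, 0 → Σ = 3.778
T = 3.778 / 2.578 = 1.465477… → 1.47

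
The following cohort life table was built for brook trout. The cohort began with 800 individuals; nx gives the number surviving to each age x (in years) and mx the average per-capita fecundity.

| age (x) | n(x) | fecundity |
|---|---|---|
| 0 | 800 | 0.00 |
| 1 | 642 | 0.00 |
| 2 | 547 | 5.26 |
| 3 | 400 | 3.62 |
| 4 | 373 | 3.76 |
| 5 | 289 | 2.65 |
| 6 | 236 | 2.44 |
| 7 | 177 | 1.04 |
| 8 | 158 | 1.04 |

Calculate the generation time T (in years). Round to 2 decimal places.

lx = nx/n0 = nx/800: 1, 0.8025, 0.68375, 0.5, 0.46625, 0.36125, 0.295, 0.22125, 0.1975
lx·mx: 0, 0, 3.596525…, 1.81, 1.7531…, 0.957313…, 0.7198, 0.2301…, 0.2054 → R0 = 9.272238…
x·lx·mx: 0, 0, 7.19305…, 5.43, 7.0124…, 4.786563…, 4.3188, 1.6107…, 1.6432 → Σ = 31.994713…
T = 31.994713… / 9.272238… = 3.450592… → 3.45

3.45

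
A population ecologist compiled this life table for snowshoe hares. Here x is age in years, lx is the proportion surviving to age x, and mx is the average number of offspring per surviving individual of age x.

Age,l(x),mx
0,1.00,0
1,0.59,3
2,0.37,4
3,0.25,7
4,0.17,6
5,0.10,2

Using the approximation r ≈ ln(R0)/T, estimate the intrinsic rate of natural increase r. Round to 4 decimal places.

R0 = Σ lx·mx = 0 + 1.77 + 1.48 + 1.75 + 1.02 + 0.2 = 6.22
Σ x·lx·mx = 15.06; T = 15.06/6.22 = 2.42122…
r ≈ ln(R0)/T = ln(6.22)/2.42122… = 0.754896… → 0.7549

0.7549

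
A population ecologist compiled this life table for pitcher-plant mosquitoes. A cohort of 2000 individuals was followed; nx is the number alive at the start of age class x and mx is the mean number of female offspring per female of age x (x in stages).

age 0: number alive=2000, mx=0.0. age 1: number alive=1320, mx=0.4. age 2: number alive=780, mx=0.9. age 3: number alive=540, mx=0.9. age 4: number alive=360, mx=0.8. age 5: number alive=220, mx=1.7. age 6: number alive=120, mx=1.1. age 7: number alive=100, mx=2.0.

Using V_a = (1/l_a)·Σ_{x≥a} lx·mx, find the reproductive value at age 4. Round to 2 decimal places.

lx = nx/n0 = nx/2000: 1, 0.66, 0.39, 0.27, 0.18, 0.11, 0.06, 0.05
lx·mx for x ≥ 4: 0.144, 0.187, 0.066, 0.1 → sum = 0.497
V_4 = 0.497 / l_4 = 0.497 / 0.18 = 2.761111… → 2.76

2.76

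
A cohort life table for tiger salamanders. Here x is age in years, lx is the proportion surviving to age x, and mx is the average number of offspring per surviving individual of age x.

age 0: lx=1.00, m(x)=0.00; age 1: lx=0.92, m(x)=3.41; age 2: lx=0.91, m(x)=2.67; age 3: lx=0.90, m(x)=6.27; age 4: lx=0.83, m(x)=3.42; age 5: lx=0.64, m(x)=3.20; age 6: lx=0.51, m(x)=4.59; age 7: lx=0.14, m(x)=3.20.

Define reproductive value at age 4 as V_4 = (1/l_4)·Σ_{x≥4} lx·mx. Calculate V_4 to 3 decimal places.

9.248

lx·mx for x ≥ 4: 2.8386, 2.048, 2.3409, 0.448 → sum = 7.6755
V_4 = 7.6755 / l_4 = 7.6755 / 0.83 = 9.24759… → 9.248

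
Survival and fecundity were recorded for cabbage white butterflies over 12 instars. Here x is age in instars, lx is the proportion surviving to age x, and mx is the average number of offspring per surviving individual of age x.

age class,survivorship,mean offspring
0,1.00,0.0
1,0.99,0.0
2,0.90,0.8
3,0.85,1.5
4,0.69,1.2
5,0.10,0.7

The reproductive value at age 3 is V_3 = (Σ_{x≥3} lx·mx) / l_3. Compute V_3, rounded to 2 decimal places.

2.56

lx·mx for x ≥ 3: 1.275, 0.828, 0.07 → sum = 2.173
V_3 = 2.173 / l_3 = 2.173 / 0.85 = 2.556471… → 2.56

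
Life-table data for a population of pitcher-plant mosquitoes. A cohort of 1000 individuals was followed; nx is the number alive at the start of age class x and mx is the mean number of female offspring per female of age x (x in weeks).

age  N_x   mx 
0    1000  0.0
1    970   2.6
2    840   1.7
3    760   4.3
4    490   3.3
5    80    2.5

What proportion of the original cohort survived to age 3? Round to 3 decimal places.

l_3 = n_3/n_0 = 760/1000 = 0.76 → 0.760

0.760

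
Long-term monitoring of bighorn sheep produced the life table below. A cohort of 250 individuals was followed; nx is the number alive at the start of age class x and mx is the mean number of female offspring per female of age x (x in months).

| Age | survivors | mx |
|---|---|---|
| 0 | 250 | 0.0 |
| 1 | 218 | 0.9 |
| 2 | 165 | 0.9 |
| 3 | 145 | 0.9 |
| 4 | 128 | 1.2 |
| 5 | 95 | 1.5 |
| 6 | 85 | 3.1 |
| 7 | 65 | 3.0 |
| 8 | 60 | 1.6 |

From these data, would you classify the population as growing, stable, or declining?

lx = nx/n0 = nx/250: 1, 0.872, 0.66, 0.58, 0.512, 0.38, 0.34, 0.26, 0.24
R0 = Σ lx·mx = 0 + 0.7848 + 0.594 + 0.522 + 0.6144 + 0.57 + 1.054 + 0.78 + 0.384 = 5.3032
R0 > 1, so the population is growing.

growing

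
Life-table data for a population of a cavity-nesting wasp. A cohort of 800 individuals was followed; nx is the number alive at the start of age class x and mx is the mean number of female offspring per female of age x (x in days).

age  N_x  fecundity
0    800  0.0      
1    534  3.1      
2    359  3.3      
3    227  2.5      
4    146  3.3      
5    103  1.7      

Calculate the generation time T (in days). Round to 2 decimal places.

2.10

lx = nx/n0 = nx/800: 1, 0.6675, 0.44875, 0.28375, 0.1825, 0.12875
lx·mx: 0, 2.06925, 1.480875, 0.709375, 0.60225, 0.218875 → R0 = 5.080625
x·lx·mx: 0, 2.06925, 2.96175, 2.128125, 2.409, 1.094375 → Σ = 10.6625
T = 10.6625 / 5.080625 = 2.098659… → 2.10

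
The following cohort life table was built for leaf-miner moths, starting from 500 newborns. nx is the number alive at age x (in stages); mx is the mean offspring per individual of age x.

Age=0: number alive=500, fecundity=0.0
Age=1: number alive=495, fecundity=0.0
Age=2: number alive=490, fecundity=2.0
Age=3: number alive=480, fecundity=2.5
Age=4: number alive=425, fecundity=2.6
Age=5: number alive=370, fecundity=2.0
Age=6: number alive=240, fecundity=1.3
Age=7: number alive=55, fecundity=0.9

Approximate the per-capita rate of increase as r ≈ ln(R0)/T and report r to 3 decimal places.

lx = nx/n0 = nx/500: 1, 0.99, 0.98, 0.96, 0.85, 0.74, 0.48, 0.11
R0 = Σ lx·mx = 0 + 0 + 1.96 + 2.4 + 2.21 + 1.48 + 0.624 + 0.099 = 8.773
Σ x·lx·mx = 31.797; T = 31.797/8.773 = 3.62442…
r ≈ ln(R0)/T = ln(8.773)/3.62442… = 0.59918… → 0.599

0.599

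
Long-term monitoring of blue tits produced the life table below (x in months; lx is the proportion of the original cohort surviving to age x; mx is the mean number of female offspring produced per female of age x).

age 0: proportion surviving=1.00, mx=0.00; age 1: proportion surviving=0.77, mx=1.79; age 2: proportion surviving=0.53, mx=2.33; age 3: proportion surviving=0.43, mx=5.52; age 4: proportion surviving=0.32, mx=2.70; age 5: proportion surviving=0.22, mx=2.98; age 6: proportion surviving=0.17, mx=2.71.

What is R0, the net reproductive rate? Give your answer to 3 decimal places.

6.967

lx·mx by age: 0, 1.3783, 1.2349, 2.3736, 0.864, 0.6556, 0.4607
R0 = Σ lx·mx = 6.9671 → 6.967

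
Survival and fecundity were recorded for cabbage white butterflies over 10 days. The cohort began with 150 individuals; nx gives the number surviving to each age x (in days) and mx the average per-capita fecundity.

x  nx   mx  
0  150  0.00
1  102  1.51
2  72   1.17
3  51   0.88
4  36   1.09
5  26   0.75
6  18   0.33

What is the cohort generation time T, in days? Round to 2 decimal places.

2.15

lx = nx/n0 = nx/150: 1, 0.68, 0.48, 0.34, 0.24, 0.17333…, 0.12
lx·mx: 0, 1.0268, 0.5616, 0.2992, 0.2616, 0.13…, 0.0396 → R0 = 2.3188…
x·lx·mx: 0, 1.0268, 1.1232, 0.8976, 1.0464, 0.65…, 0.2376 → Σ = 4.9816…
T = 4.9816… / 2.3188… = 2.148353… → 2.15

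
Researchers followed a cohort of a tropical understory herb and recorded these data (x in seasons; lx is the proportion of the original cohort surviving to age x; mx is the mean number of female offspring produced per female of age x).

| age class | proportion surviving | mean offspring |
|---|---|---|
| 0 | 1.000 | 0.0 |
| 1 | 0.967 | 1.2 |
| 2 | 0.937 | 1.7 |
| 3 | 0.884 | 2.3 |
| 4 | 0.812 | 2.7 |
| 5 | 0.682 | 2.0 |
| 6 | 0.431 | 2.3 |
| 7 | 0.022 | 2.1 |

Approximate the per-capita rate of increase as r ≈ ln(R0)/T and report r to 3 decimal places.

R0 = Σ lx·mx = 0 + 1.1604 + 1.5929 + 2.0332 + 2.1924 + 1.364 + 0.9913 + 0.0462 = 9.3804
Σ x·lx·mx = 32.3066; T = 32.3066/9.3804 = 3.44405…
r ≈ ln(R0)/T = ln(9.3804)/3.44405… = 0.65… → 0.650

0.650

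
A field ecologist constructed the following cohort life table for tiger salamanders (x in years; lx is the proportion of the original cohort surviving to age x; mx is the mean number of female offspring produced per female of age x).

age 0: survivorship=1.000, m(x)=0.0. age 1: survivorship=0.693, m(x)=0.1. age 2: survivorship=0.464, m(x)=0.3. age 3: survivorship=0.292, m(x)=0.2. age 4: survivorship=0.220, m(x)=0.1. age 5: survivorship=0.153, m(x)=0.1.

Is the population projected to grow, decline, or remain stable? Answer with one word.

R0 = Σ lx·mx = 0 + 0.0693 + 0.1392 + 0.0584 + 0.022 + 0.0153 = 0.3042
R0 < 1, so the population is declining.

declining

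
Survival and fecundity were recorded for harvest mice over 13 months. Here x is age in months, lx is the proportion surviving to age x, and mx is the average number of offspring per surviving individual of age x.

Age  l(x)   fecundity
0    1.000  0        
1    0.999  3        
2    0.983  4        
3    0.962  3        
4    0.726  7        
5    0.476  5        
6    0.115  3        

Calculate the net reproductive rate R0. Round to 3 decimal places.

lx·mx by age: 0, 2.997, 3.932, 2.886, 5.082, 2.38, 0.345
R0 = Σ lx·mx = 17.622 → 17.622

17.622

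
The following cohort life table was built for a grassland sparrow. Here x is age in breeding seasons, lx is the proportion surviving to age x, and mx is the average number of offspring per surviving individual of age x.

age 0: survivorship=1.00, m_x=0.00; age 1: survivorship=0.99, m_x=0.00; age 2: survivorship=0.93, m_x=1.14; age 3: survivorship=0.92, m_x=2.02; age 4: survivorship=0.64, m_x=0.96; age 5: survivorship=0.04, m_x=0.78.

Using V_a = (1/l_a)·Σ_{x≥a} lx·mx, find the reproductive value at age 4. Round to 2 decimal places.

1.01

lx·mx for x ≥ 4: 0.6144, 0.0312 → sum = 0.6456
V_4 = 0.6456 / l_4 = 0.6456 / 0.64 = 1.00875 → 1.01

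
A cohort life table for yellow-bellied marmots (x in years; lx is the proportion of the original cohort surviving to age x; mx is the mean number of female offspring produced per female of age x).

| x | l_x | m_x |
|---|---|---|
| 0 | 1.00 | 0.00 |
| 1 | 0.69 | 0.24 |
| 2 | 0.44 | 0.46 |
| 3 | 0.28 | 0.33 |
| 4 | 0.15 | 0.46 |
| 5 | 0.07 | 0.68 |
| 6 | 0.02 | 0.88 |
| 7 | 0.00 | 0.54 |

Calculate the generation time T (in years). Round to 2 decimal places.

lx·mx: 0, 0.1656, 0.2024, 0.0924, 0.069, 0.0476, 0.0176, 0 → R0 = 0.5946
x·lx·mx: 0, 0.1656, 0.4048, 0.2772, 0.276, 0.238, 0.1056, 0 → Σ = 1.4672
T = 1.4672 / 0.5946 = 2.467541… → 2.47

2.47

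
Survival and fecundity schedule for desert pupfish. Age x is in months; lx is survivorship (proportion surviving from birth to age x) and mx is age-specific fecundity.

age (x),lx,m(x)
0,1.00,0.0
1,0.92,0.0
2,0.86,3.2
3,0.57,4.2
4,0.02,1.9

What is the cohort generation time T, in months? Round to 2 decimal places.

2.48

lx·mx: 0, 0, 2.752, 2.394, 0.038 → R0 = 5.184
x·lx·mx: 0, 0, 5.504, 7.182, 0.152 → Σ = 12.838
T = 12.838 / 5.184 = 2.476466… → 2.48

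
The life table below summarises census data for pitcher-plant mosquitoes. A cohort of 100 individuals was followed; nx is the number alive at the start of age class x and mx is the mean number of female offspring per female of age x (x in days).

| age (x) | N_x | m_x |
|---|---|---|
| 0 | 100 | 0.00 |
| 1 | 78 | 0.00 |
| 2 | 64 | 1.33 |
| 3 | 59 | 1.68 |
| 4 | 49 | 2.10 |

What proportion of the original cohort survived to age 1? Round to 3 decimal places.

l_1 = n_1/n_0 = 78/100 = 0.78 → 0.780

0.780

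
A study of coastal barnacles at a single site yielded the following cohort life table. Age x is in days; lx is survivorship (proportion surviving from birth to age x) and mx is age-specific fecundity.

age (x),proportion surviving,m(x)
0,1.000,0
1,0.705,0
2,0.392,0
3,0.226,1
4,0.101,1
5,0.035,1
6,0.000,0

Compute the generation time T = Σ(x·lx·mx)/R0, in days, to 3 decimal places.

lx·mx: 0, 0, 0, 0.226, 0.101, 0.035, 0 → R0 = 0.362
x·lx·mx: 0, 0, 0, 0.678, 0.404, 0.175, 0 → Σ = 1.257
T = 1.257 / 0.362 = 3.472376… → 3.472

3.472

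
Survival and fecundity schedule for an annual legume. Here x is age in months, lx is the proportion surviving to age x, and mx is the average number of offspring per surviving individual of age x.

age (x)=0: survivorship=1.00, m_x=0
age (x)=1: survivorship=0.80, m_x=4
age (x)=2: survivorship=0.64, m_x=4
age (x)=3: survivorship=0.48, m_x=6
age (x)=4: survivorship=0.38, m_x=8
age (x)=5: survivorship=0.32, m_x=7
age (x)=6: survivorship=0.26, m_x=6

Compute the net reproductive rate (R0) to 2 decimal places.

lx·mx by age: 0, 3.2, 2.56, 2.88, 3.04, 2.24, 1.56
R0 = Σ lx·mx = 15.48 → 15.48

15.48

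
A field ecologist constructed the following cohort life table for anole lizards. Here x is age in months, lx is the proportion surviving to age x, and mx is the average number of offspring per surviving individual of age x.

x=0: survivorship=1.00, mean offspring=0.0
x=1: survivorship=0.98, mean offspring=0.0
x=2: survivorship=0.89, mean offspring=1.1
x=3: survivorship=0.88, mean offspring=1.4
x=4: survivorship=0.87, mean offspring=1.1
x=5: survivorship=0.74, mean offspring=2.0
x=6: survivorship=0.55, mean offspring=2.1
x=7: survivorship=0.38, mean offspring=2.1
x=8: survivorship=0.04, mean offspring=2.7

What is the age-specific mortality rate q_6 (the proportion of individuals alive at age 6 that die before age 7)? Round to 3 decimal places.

q_6 = (l_6 − l_7) / l_6 = (0.55 − 0.38) / 0.55
     = 0.17 / 0.55 = 0.309091… → 0.309

0.309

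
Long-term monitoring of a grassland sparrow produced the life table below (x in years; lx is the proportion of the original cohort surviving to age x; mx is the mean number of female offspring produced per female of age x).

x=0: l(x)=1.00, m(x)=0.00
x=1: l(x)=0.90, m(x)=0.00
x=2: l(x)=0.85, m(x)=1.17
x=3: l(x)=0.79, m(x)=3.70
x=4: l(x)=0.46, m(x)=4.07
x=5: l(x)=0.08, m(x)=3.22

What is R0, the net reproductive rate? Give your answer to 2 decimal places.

lx·mx by age: 0, 0, 0.9945, 2.923, 1.8722, 0.2576
R0 = Σ lx·mx = 6.0473 → 6.05

6.05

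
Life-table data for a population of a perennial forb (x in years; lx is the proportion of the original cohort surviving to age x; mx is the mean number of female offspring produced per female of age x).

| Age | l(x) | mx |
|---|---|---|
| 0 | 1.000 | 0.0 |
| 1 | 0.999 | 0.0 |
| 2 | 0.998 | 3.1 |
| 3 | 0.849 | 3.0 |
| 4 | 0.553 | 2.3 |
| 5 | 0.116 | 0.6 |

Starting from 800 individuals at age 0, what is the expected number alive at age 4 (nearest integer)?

Expected survivors = N0 · l_4 = 800 × 0.553 = 442.4 → 442

442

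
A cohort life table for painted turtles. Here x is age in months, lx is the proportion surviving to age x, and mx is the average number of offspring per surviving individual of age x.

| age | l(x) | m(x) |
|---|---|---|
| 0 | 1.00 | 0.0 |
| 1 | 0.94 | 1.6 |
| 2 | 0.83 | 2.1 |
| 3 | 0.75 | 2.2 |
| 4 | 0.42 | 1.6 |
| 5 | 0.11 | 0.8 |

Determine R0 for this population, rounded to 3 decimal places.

lx·mx by age: 0, 1.504, 1.743, 1.65, 0.672, 0.088
R0 = Σ lx·mx = 5.657 → 5.657

5.657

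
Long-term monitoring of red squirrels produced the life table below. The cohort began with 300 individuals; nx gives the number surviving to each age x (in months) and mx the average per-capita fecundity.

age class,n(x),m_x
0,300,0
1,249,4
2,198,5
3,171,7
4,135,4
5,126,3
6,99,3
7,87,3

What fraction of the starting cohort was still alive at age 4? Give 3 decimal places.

l_4 = n_4/n_0 = 135/300 = 0.45 → 0.450

0.450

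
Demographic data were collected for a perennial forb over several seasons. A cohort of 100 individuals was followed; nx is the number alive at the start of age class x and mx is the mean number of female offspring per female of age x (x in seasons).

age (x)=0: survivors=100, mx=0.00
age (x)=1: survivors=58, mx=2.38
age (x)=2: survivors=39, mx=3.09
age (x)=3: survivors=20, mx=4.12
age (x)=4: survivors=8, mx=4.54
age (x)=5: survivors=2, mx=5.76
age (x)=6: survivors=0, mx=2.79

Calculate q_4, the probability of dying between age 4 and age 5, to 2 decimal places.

0.75

lx = nx/n0 = nx/100: 1, 0.58, 0.39, 0.2, 0.08, 0.02, 0
q_4 = (l_4 − l_5) / l_4 = (0.08 − 0.02) / 0.08
     = 0.06 / 0.08 = 0.75 → 0.75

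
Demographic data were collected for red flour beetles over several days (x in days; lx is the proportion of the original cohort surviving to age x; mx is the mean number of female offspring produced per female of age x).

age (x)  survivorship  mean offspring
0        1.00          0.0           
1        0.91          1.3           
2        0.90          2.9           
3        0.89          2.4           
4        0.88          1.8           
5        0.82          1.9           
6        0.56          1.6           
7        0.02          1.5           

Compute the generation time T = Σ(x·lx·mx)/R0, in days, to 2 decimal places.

3.25

lx·mx: 0, 1.183, 2.61, 2.136, 1.584, 1.558, 0.896, 0.03 → R0 = 9.997
x·lx·mx: 0, 1.183, 5.22, 6.408, 6.336, 7.79, 5.376, 0.21 → Σ = 32.523
T = 32.523 / 9.997 = 3.253276… → 3.25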